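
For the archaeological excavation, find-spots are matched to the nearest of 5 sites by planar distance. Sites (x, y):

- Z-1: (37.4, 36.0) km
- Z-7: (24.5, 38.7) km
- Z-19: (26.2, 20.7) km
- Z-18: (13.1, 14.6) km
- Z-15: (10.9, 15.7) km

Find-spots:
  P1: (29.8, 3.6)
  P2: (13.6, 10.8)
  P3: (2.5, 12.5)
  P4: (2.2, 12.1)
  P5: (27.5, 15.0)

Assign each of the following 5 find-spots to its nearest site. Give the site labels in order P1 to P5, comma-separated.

Z-19, Z-18, Z-15, Z-15, Z-19

P1 → Z-19 (d²=305.37)
P2 → Z-18 (d²=14.69)
P3 → Z-15 (d²=80.80)
P4 → Z-15 (d²=88.65)
P5 → Z-19 (d²=34.18)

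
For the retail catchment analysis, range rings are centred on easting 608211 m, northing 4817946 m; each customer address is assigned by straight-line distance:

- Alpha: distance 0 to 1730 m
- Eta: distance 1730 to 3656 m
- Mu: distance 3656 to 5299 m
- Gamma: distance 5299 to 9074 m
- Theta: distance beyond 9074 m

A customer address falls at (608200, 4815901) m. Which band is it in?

Eta

Distance = √((608200−608211)² + (4815901−4817946)²) = √(121.000 + 4182025.000) = 2045.030 m.
1730 ≤ 2045.030 < 3656 → Eta.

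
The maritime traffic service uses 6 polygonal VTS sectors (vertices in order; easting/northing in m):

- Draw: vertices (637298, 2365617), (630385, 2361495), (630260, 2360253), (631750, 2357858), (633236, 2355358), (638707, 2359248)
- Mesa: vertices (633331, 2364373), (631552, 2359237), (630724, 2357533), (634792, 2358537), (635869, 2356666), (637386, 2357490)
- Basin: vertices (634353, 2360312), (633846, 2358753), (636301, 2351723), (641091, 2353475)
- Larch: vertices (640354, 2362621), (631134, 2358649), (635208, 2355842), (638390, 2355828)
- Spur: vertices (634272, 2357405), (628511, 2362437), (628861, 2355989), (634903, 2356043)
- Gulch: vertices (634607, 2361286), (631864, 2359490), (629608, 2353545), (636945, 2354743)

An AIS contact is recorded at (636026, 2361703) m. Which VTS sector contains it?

Cast a ray rightward from (636026, 2361703). For each polygon, the edges (by vertex number in listed order) whose endpoints lie on opposite sides of northing = 2361703, where each meets that height, and whether that is right or left of the point:
Draw: 1–2 at easting≈630733.8 (left), 6–1 at easting≈638163.9 (right) → 1 crossing.
Mesa: 1–2 at easting≈632406.2 (left), 6–1 at easting≈634904.0 (left) → 0 crossings.
Basin: no edge straddles that height → 0 crossings.
Larch: 1–2 at easting≈638223.1 (right), 4–1 at easting≈640088.6 (right) → 2 crossings.
Spur: 1–2 at easting≈629351.3 (left), 2–3 at easting≈628550.8 (left) → 0 crossings.
Gulch: no edge straddles that height → 0 crossings.
Only Draw has an odd count, so the point is inside Draw.

Draw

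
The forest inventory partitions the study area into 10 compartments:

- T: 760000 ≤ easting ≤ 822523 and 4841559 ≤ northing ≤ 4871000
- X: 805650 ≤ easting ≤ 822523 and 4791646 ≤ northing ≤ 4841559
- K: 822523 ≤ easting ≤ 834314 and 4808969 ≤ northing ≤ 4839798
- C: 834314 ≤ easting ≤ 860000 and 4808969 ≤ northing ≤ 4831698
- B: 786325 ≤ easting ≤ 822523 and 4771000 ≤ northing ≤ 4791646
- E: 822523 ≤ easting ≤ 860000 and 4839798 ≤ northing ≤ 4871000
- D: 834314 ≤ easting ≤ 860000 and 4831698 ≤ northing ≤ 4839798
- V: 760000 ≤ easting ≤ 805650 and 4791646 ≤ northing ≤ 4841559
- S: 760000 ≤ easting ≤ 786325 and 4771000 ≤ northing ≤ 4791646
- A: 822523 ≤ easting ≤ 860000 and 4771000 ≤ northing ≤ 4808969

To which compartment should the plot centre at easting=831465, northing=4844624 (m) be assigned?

The point has easting = 831465 and northing = 4844624.
Only E satisfies 822523 ≤ easting ≤ 860000 and 4839798 ≤ northing ≤ 4871000.

E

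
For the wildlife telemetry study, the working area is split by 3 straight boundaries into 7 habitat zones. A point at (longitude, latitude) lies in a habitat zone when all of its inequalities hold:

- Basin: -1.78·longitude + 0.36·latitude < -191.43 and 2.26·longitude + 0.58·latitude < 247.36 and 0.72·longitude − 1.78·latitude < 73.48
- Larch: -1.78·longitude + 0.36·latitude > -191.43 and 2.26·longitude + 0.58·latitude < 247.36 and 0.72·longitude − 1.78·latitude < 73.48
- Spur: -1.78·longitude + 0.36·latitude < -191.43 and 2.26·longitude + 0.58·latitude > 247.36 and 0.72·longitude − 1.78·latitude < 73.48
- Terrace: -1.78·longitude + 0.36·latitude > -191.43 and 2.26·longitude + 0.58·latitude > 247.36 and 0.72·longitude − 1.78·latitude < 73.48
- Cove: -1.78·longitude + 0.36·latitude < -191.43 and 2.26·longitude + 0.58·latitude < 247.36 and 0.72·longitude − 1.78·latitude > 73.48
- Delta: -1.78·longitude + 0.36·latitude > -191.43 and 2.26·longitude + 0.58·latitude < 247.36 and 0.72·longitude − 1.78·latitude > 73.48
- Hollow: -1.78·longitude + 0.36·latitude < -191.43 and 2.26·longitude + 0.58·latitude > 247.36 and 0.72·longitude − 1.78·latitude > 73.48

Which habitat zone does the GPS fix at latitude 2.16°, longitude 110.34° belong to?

Hollow

-1.78·110.34 + 0.36·2.16 = -195.628, which is < -191.43
2.26·110.34 + 0.58·2.16 = 250.621, which is > 247.36
0.72·110.34 − 1.78·2.16 = 75.600, which is > 73.48
This sign pattern matches Hollow.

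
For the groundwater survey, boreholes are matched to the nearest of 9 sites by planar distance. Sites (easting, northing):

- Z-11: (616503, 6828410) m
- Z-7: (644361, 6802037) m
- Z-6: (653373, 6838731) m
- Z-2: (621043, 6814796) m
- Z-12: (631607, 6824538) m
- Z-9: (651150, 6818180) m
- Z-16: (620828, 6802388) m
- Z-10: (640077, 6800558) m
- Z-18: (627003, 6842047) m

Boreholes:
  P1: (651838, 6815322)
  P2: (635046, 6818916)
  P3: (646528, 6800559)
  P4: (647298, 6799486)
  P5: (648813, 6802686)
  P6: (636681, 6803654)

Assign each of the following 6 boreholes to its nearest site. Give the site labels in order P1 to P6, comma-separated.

Z-9, Z-12, Z-7, Z-7, Z-7, Z-10

P1 → Z-9 (d²=8641508.00)
P2 → Z-12 (d²=43433605.00)
P3 → Z-7 (d²=6880373.00)
P4 → Z-7 (d²=15133570.00)
P5 → Z-7 (d²=20241505.00)
P6 → Z-10 (d²=21118032.00)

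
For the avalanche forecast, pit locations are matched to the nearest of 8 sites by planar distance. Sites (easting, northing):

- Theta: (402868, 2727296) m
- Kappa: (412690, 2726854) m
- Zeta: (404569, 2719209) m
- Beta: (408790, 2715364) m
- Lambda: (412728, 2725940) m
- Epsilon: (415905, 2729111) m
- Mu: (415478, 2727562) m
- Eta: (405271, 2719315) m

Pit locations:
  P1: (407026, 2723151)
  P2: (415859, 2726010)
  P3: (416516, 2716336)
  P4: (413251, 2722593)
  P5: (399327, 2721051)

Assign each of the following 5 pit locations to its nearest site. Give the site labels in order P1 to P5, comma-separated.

P1 → Eta (d²=17794921.00)
P2 → Mu (d²=2553865.00)
P3 → Beta (d²=60635860.00)
P4 → Lambda (d²=11475938.00)
P5 → Zeta (d²=30871528.00)

Eta, Mu, Beta, Lambda, Zeta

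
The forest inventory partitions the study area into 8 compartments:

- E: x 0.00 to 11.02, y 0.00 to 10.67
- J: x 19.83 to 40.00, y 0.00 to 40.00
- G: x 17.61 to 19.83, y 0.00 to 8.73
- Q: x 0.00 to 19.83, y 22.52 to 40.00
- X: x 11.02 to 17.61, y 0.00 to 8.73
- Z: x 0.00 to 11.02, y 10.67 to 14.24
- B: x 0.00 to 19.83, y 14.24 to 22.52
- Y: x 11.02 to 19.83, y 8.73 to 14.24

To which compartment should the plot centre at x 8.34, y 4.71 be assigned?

The point has x = 8.34 and y = 4.71.
Only E satisfies 0.00 ≤ x ≤ 11.02 and 0.00 ≤ y ≤ 10.67.

E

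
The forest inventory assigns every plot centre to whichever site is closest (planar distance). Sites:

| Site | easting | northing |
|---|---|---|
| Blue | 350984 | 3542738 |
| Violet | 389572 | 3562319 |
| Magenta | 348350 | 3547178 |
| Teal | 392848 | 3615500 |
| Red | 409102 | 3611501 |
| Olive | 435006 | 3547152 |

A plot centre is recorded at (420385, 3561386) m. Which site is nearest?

Squared distances to each site:
Blue: 5164246705.000; Violet: 950311458.000; Magenta: 5390908489.000; Teal: 3686611365.000; Red: 2638819314.000; Olive: 416380397.000.
Minimum at Olive.

Olive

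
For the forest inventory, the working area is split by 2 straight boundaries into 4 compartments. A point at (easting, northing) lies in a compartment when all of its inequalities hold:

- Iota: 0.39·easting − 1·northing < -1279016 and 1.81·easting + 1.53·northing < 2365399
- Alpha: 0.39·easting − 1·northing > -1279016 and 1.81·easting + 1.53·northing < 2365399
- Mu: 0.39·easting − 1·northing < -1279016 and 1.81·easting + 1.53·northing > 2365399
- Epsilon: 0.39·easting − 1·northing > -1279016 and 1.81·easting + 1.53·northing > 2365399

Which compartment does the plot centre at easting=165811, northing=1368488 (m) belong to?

Mu

0.39·165811 − 1·1368488 = -1303821.710, which is < -1279016
1.81·165811 + 1.53·1368488 = 2393904.550, which is > 2365399
This sign pattern matches Mu.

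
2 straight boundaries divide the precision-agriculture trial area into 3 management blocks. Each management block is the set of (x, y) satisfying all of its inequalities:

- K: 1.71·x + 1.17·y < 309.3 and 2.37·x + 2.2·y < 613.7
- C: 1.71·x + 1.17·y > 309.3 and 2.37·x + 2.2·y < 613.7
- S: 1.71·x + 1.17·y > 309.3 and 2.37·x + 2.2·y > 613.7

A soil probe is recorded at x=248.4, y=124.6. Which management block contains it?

S

1.71·248.4 + 1.17·124.6 = 570.546, which is > 309.3
2.37·248.4 + 2.2·124.6 = 862.828, which is > 613.7
This sign pattern matches S.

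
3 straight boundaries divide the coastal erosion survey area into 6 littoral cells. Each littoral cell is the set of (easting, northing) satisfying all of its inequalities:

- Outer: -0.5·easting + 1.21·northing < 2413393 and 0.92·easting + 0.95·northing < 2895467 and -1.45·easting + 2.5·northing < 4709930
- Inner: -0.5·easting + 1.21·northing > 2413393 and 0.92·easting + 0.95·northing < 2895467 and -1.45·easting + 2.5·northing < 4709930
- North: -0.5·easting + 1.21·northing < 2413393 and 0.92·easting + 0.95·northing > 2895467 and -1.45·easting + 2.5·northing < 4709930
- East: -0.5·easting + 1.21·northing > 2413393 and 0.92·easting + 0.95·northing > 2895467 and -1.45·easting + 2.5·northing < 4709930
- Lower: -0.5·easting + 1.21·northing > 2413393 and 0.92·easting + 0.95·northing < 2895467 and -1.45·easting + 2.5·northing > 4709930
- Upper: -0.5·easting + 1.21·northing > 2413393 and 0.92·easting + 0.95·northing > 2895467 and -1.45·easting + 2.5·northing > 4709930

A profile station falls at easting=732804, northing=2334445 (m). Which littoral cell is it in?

-0.5·732804 + 1.21·2334445 = 2458276.450, which is > 2413393
0.92·732804 + 0.95·2334445 = 2891902.430, which is < 2895467
-1.45·732804 + 2.5·2334445 = 4773546.700, which is > 4709930
This sign pattern matches Lower.

Lower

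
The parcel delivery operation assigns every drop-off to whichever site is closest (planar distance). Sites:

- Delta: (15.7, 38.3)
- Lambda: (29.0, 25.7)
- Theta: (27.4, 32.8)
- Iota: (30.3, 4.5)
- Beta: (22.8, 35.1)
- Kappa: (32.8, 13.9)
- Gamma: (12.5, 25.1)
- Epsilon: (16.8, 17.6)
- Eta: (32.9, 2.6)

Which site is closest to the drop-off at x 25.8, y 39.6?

Beta

Squared distances to each site:
Delta: 103.700; Lambda: 203.450; Theta: 48.800; Iota: 1252.260; Beta: 29.250; Kappa: 709.490; Gamma: 387.140; Epsilon: 565.000; Eta: 1419.410.
Minimum at Beta.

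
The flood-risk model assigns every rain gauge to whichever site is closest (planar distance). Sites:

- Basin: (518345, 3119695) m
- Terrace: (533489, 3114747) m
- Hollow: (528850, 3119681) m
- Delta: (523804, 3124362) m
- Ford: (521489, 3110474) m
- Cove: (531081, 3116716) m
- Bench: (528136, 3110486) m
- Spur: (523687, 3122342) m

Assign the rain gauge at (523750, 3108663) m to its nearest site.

Ford

Squared distances to each site:
Basin: 150919049.000; Terrace: 131863177.000; Hollow: 147406324.000; Delta: 246461517.000; Ford: 8391842.000; Cove: 118594370.000; Bench: 22560325.000; Spur: 187119010.000.
Minimum at Ford.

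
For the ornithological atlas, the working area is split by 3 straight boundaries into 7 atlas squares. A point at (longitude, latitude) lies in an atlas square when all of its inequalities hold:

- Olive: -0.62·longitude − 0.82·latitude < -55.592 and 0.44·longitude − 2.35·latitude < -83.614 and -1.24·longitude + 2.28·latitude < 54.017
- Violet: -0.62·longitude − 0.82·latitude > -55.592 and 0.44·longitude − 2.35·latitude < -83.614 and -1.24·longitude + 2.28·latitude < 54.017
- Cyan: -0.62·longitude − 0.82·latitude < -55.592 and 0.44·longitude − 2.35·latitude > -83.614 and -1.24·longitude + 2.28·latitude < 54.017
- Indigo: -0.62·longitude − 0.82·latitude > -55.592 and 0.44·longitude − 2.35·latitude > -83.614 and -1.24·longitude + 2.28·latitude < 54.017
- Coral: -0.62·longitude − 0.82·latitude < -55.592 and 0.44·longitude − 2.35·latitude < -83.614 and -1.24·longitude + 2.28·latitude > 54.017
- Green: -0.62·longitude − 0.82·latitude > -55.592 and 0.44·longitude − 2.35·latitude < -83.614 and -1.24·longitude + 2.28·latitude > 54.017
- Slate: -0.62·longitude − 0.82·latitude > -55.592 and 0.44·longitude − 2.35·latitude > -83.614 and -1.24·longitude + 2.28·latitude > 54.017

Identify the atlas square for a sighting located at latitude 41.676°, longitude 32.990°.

Slate

-0.62·32.990 − 0.82·41.676 = -54.628, which is > -55.592
0.44·32.990 − 2.35·41.676 = -83.423, which is > -83.614
-1.24·32.990 + 2.28·41.676 = 54.114, which is > 54.017
This sign pattern matches Slate.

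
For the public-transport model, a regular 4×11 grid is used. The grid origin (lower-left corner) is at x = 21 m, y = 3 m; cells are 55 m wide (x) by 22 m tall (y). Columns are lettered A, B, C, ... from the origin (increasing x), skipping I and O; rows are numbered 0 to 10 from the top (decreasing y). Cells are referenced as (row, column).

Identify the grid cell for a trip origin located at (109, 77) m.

Column index: ⌊(109 − 21) / 55⌋ = ⌊1.600⌋ = 1 → column B
Row offset from origin: ⌊(77 − 3) / 22⌋ = ⌊3.364⌋ = 3 → row 7 (counted from top)

(7, B)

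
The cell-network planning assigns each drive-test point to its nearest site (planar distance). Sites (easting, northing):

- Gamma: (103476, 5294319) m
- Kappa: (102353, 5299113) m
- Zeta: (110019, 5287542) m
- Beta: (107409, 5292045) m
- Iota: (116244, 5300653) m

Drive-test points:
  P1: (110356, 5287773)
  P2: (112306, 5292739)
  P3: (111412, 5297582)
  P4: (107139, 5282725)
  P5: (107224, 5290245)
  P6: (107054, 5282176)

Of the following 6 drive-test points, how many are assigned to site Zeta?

P1 → Zeta
P2 → Beta
P3 → Iota
P4 → Zeta
P5 → Beta
P6 → Zeta
3 of the 6 go to Zeta.

3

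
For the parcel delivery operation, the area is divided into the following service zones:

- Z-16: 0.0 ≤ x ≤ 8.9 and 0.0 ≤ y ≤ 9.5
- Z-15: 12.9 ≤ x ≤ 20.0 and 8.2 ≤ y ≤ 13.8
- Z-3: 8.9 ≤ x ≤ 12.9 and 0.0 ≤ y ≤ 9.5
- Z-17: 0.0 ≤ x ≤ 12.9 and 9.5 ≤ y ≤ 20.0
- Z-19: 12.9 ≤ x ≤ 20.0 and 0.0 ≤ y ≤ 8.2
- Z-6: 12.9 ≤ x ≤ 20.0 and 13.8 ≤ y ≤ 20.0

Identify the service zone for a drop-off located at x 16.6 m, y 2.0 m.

The point has x = 16.6 and y = 2.0.
Only Z-19 satisfies 12.9 ≤ x ≤ 20.0 and 0.0 ≤ y ≤ 8.2.

Z-19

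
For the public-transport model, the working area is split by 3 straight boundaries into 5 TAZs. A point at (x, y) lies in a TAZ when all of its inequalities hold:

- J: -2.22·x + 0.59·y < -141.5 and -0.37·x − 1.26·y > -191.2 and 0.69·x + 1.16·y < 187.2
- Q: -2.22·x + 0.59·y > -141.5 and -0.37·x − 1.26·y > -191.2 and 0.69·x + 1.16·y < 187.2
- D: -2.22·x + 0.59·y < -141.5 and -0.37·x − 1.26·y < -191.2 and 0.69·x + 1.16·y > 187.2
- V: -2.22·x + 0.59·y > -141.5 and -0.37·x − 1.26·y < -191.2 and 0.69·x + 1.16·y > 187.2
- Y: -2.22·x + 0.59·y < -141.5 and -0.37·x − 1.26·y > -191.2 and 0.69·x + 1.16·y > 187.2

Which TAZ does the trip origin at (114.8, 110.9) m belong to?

Y

-2.22·114.8 + 0.59·110.9 = -189.425, which is < -141.5
-0.37·114.8 − 1.26·110.9 = -182.210, which is > -191.2
0.69·114.8 + 1.16·110.9 = 207.856, which is > 187.2
This sign pattern matches Y.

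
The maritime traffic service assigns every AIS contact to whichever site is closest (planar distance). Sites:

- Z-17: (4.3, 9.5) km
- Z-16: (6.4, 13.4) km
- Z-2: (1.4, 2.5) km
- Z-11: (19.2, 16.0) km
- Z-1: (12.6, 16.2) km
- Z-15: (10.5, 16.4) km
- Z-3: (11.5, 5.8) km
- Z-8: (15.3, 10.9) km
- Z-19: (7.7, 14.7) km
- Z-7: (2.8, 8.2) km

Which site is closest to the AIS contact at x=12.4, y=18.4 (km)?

Z-1

Squared distances to each site:
Z-17: 144.820; Z-16: 61.000; Z-2: 373.810; Z-11: 52.000; Z-1: 4.880; Z-15: 7.610; Z-3: 159.570; Z-8: 64.660; Z-19: 35.780; Z-7: 196.200.
Minimum at Z-1.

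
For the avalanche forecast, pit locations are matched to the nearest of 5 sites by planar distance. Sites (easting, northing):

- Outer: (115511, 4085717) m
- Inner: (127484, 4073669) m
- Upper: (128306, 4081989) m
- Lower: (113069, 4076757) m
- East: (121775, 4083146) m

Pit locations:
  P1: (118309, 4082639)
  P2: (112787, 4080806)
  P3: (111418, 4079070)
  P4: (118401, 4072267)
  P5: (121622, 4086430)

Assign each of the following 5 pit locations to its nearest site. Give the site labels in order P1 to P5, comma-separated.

P1 → East (d²=12270205.00)
P2 → Lower (d²=16473925.00)
P3 → Lower (d²=8075770.00)
P4 → Lower (d²=48590324.00)
P5 → East (d²=10808065.00)

East, Lower, Lower, Lower, East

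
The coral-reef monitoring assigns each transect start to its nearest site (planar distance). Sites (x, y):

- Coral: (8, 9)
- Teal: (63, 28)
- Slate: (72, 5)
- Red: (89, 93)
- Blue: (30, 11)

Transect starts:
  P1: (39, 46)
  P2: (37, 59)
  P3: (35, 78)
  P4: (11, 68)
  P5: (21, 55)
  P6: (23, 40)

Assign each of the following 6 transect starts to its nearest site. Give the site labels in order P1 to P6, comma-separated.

Teal, Teal, Red, Coral, Blue, Blue

P1 → Teal (d²=900.00)
P2 → Teal (d²=1637.00)
P3 → Red (d²=3141.00)
P4 → Coral (d²=3490.00)
P5 → Blue (d²=2017.00)
P6 → Blue (d²=890.00)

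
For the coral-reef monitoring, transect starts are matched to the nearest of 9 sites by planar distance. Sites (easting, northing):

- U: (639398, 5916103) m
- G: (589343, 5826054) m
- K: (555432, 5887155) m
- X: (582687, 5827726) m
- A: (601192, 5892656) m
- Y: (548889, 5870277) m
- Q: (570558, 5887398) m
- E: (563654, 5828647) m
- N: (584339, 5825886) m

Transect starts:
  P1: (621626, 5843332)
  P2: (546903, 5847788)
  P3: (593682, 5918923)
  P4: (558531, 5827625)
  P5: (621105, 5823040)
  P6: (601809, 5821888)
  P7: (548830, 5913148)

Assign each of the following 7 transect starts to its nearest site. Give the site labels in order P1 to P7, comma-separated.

P1 → G (d²=1340721373.00)
P2 → Y (d²=509699317.00)
P3 → A (d²=746355389.00)
P4 → E (d²=27289613.00)
P5 → G (d²=1017908840.00)
P6 → G (d²=172756712.00)
P7 → K (d²=719222453.00)

G, Y, A, E, G, G, K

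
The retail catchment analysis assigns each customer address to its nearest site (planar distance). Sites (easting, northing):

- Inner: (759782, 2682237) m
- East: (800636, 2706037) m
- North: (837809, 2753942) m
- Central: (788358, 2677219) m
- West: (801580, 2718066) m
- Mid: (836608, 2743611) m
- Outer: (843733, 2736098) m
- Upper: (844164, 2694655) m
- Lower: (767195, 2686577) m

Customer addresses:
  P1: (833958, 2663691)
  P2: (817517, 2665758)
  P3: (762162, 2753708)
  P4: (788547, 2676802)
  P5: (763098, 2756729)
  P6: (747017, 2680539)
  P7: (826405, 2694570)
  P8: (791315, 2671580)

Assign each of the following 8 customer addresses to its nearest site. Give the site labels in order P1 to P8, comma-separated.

Upper, Central, West, Central, West, Inner, Upper, Central

P1 → Upper (d²=1062931732.00)
P2 → Central (d²=981601802.00)
P3 → West (d²=2824130888.00)
P4 → Central (d²=209610.00)
P5 → West (d²=2975691893.00)
P6 → Inner (d²=165828429.00)
P7 → Upper (d²=315389306.00)
P8 → Central (d²=40542170.00)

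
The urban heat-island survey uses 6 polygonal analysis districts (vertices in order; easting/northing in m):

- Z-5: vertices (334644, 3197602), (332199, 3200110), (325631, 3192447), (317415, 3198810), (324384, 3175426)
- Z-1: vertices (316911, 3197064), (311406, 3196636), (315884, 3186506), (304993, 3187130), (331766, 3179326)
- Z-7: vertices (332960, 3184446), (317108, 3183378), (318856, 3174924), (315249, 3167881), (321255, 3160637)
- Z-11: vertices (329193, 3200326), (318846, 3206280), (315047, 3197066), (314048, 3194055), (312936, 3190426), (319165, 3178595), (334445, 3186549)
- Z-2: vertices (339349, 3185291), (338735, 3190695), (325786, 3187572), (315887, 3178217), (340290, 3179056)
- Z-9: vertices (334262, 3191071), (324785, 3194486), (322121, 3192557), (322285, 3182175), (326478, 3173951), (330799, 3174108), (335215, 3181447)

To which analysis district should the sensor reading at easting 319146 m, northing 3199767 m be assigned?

Cast a ray rightward from (319146, 3199767). For each polygon, the edges (by vertex number in listed order) whose endpoints lie on opposite sides of northing = 3199767, where each meets that height, and whether that is right or left of the point:
Z-5: 1–2 at easting≈332533.4 (right), 2–3 at easting≈331905.0 (right) → 2 crossings.
Z-1: no edge straddles that height → 0 crossings.
Z-7: no edge straddles that height → 0 crossings.
Z-11: 2–3 at easting≈316160.6 (left), 7–1 at easting≈329406.1 (right) → 1 crossing.
Z-2: no edge straddles that height → 0 crossings.
Z-9: no edge straddles that height → 0 crossings.
Only Z-11 has an odd count, so the point is inside Z-11.

Z-11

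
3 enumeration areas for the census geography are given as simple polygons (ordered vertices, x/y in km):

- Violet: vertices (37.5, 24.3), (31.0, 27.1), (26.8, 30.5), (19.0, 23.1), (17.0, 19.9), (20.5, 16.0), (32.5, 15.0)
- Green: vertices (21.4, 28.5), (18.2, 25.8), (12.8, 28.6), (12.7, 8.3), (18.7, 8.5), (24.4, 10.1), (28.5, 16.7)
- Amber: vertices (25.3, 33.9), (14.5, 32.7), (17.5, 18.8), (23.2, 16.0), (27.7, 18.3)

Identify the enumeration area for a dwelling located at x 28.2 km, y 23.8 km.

Violet

Cast a ray rightward from (28.2, 23.8). For each polygon, the edges (by vertex number in listed order) whose endpoints lie on opposite sides of y = 23.8, where each meets that height, and whether that is right or left of the point:
Violet: 3–4 at x≈19.74 (left), 7–1 at x≈37.23 (right) → 1 crossing.
Green: 3–4 at x≈12.78 (left), 7–1 at x≈24.23 (left) → 0 crossings.
Amber: 2–3 at x≈16.42 (left), 5–1 at x≈26.85 (left) → 0 crossings.
Only Violet has an odd count, so the point is inside Violet.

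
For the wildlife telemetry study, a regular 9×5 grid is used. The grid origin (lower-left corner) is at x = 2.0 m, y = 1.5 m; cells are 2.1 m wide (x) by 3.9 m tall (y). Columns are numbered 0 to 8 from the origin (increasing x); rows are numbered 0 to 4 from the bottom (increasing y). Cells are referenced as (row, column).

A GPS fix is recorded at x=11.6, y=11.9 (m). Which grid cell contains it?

(2, 4)

Column index: ⌊(11.6 − 2.0) / 2.1⌋ = ⌊4.571⌋ = 4
Row offset from origin: ⌊(11.9 − 1.5) / 3.9⌋ = ⌊2.667⌋ = 2 → row 2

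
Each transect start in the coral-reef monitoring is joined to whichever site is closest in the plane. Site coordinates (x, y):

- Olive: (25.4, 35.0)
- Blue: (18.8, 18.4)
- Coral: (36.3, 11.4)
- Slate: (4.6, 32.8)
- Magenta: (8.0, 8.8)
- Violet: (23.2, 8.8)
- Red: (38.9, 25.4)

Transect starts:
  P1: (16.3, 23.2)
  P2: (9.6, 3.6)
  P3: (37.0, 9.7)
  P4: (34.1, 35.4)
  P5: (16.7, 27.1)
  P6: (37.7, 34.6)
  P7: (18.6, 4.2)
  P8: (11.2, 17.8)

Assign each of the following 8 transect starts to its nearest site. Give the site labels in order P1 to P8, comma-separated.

P1 → Blue (d²=29.29)
P2 → Magenta (d²=29.60)
P3 → Coral (d²=3.38)
P4 → Olive (d²=75.85)
P5 → Blue (d²=80.10)
P6 → Red (d²=86.08)
P7 → Violet (d²=42.32)
P8 → Blue (d²=58.12)

Blue, Magenta, Coral, Olive, Blue, Red, Violet, Blue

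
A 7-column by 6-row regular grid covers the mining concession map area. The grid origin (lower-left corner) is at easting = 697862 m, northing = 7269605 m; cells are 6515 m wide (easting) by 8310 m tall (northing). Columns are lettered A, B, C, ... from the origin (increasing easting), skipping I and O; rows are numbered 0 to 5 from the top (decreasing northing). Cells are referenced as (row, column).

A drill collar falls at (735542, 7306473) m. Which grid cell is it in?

Column index: ⌊(735542 − 697862) / 6515⌋ = ⌊5.784⌋ = 5 → column F
Row offset from origin: ⌊(7306473 − 7269605) / 8310⌋ = ⌊4.437⌋ = 4 → row 1 (counted from top)

(1, F)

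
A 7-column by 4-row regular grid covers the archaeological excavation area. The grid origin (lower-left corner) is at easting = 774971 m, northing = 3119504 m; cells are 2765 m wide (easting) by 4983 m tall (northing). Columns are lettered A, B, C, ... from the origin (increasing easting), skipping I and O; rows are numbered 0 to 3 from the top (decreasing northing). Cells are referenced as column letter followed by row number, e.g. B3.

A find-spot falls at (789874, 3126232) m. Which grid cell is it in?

Column index: ⌊(789874 − 774971) / 2765⌋ = ⌊5.390⌋ = 5 → column F
Row offset from origin: ⌊(3126232 − 3119504) / 4983⌋ = ⌊1.350⌋ = 1 → row 2 (counted from top)

F2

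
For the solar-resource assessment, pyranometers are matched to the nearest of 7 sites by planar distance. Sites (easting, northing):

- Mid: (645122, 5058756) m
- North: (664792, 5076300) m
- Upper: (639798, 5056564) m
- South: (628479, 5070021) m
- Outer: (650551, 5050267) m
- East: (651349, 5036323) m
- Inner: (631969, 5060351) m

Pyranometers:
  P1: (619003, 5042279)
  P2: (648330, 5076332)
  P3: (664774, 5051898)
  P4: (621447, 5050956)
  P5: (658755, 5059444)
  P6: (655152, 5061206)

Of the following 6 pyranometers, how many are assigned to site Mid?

P1 → Inner
P2 → North
P3 → Outer
P4 → Inner
P5 → Outer
P6 → Mid
1 of the 6 goes to Mid.

1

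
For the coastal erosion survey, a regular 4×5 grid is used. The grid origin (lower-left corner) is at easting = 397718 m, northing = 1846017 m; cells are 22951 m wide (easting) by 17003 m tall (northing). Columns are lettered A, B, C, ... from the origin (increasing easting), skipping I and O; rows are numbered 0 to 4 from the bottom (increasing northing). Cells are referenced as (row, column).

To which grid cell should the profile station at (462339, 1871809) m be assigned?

Column index: ⌊(462339 − 397718) / 22951⌋ = ⌊2.816⌋ = 2 → column C
Row offset from origin: ⌊(1871809 − 1846017) / 17003⌋ = ⌊1.517⌋ = 1 → row 1

(1, C)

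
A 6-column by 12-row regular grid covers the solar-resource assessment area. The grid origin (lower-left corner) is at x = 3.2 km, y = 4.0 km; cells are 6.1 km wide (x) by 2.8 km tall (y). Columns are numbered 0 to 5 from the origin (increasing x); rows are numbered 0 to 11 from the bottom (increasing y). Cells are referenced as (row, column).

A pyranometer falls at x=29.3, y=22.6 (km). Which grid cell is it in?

(6, 4)

Column index: ⌊(29.3 − 3.2) / 6.1⌋ = ⌊4.279⌋ = 4
Row offset from origin: ⌊(22.6 − 4.0) / 2.8⌋ = ⌊6.643⌋ = 6 → row 6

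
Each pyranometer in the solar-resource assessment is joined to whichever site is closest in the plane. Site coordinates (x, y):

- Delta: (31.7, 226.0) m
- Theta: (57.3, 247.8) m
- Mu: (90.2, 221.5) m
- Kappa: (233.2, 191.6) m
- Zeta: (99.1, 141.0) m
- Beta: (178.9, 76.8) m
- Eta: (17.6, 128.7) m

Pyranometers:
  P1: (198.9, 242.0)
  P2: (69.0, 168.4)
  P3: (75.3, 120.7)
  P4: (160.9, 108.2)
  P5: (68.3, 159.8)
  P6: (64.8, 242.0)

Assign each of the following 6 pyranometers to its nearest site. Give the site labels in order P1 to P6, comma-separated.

Kappa, Zeta, Zeta, Beta, Zeta, Theta

P1 → Kappa (d²=3716.65)
P2 → Zeta (d²=1656.77)
P3 → Zeta (d²=978.53)
P4 → Beta (d²=1309.96)
P5 → Zeta (d²=1302.08)
P6 → Theta (d²=89.89)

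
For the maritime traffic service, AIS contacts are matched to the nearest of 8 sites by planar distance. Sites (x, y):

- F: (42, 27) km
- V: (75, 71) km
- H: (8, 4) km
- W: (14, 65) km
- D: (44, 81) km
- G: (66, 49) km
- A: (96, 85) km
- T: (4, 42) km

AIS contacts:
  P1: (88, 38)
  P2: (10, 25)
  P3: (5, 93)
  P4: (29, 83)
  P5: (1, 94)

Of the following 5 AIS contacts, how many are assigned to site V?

P1 → G
P2 → T
P3 → W
P4 → D
P5 → W
0 of the 5 go to V.

0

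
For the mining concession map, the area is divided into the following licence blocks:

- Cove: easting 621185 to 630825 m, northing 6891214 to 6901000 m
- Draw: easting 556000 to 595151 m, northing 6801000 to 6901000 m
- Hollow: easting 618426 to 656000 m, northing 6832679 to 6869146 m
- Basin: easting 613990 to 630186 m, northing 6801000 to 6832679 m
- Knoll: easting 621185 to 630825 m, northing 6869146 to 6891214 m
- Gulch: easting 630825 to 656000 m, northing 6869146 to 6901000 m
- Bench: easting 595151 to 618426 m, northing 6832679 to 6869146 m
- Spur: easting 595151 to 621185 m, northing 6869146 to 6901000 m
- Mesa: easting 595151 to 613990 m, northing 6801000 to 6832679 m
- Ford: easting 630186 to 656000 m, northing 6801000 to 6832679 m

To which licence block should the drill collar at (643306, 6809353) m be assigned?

Ford

The point has easting = 643306 and northing = 6809353.
Only Ford satisfies 630186 ≤ easting ≤ 656000 and 6801000 ≤ northing ≤ 6832679.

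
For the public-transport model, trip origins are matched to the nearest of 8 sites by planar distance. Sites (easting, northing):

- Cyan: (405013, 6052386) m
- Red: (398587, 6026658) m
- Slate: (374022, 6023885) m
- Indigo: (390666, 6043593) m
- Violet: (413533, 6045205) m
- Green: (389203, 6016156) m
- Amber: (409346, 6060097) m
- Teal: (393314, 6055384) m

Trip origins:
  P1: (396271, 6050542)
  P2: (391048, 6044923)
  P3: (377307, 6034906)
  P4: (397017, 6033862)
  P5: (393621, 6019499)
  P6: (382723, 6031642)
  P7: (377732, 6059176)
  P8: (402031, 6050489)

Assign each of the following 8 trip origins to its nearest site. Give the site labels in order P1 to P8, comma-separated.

Teal, Indigo, Slate, Red, Green, Slate, Teal, Cyan

P1 → Teal (d²=32188813.00)
P2 → Indigo (d²=1914824.00)
P3 → Slate (d²=132253666.00)
P4 → Red (d²=54362516.00)
P5 → Green (d²=30694373.00)
P6 → Slate (d²=135878450.00)
P7 → Teal (d²=257177988.00)
P8 → Cyan (d²=12490933.00)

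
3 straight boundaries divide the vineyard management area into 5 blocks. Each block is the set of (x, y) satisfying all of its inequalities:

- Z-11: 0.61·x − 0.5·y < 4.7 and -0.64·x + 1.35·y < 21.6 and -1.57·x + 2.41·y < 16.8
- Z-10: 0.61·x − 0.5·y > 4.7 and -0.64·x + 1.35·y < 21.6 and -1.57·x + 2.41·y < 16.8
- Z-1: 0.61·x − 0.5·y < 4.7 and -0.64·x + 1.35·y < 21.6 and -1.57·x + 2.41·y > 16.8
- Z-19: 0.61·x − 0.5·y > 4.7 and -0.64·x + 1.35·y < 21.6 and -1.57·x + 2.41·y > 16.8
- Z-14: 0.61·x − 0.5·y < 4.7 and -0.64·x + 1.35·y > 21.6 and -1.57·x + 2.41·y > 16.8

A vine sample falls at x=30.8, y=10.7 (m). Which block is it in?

0.61·30.8 − 0.5·10.7 = 13.438, which is > 4.7
-0.64·30.8 + 1.35·10.7 = -5.267, which is < 21.6
-1.57·30.8 + 2.41·10.7 = -22.569, which is < 16.8
This sign pattern matches Z-10.

Z-10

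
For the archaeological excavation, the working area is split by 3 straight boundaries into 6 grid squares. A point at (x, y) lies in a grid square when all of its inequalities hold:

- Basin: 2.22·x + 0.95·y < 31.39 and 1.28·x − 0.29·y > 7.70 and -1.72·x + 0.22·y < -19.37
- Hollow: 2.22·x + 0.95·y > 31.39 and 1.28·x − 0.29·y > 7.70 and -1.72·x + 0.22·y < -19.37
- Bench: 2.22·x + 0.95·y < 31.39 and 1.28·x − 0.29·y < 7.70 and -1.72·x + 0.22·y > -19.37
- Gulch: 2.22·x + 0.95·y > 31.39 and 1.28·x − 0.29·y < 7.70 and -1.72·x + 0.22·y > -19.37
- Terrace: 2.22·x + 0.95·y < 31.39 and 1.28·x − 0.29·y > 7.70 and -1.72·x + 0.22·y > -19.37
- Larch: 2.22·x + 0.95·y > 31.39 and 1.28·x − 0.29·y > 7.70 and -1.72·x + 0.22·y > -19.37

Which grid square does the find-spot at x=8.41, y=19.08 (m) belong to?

2.22·8.41 + 0.95·19.08 = 36.796, which is > 31.39
1.28·8.41 − 0.29·19.08 = 5.232, which is < 7.70
-1.72·8.41 + 0.22·19.08 = -10.268, which is > -19.37
This sign pattern matches Gulch.

Gulch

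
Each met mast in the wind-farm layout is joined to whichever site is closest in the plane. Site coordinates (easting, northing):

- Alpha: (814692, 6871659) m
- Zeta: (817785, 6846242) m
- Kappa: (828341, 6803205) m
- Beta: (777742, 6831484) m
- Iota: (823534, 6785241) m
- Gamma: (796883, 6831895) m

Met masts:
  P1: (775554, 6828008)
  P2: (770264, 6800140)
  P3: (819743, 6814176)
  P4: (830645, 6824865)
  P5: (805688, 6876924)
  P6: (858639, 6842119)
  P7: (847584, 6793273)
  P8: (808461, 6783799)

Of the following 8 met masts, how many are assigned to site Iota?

1

P1 → Beta
P2 → Beta
P3 → Kappa
P4 → Kappa
P5 → Alpha
P6 → Zeta
P7 → Kappa
P8 → Iota
1 of the 8 goes to Iota.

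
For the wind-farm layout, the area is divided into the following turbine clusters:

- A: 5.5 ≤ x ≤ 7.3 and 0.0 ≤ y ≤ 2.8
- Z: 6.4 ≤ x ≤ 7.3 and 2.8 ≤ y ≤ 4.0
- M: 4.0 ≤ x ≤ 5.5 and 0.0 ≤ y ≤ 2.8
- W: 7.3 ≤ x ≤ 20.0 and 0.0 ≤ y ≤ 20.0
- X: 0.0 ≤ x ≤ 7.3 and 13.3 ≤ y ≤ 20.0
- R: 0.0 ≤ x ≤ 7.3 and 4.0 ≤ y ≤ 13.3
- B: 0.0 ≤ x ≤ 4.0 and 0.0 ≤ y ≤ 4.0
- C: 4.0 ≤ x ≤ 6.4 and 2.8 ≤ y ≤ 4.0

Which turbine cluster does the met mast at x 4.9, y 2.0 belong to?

The point has x = 4.9 and y = 2.0.
Only M satisfies 4.0 ≤ x ≤ 5.5 and 0.0 ≤ y ≤ 2.8.

M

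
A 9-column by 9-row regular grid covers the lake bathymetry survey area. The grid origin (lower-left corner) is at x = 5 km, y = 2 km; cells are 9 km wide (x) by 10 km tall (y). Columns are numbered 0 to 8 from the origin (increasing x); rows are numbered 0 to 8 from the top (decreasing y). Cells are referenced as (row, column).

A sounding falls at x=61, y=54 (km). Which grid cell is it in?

Column index: ⌊(61 − 5) / 9⌋ = ⌊6.222⌋ = 6
Row offset from origin: ⌊(54 − 2) / 10⌋ = ⌊5.200⌋ = 5 → row 3 (counted from top)

(3, 6)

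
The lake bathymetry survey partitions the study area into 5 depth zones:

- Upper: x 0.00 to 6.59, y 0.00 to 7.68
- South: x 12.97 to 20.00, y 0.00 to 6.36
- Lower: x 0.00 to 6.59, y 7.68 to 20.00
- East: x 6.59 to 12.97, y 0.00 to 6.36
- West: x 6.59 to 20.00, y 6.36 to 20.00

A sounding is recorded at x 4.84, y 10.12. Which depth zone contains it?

Lower

The point has x = 4.84 and y = 10.12.
Only Lower satisfies 0.00 ≤ x ≤ 6.59 and 7.68 ≤ y ≤ 20.00.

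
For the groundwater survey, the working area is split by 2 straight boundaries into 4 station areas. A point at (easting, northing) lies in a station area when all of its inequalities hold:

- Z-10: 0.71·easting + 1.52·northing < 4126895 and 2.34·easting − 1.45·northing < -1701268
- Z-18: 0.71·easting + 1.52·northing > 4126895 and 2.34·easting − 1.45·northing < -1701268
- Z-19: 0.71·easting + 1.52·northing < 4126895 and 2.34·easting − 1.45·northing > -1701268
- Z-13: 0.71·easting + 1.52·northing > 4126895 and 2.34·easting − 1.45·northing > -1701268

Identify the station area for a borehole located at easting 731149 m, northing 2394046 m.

Z-18

0.71·731149 + 1.52·2394046 = 4158065.710, which is > 4126895
2.34·731149 − 1.45·2394046 = -1760478.040, which is < -1701268
This sign pattern matches Z-18.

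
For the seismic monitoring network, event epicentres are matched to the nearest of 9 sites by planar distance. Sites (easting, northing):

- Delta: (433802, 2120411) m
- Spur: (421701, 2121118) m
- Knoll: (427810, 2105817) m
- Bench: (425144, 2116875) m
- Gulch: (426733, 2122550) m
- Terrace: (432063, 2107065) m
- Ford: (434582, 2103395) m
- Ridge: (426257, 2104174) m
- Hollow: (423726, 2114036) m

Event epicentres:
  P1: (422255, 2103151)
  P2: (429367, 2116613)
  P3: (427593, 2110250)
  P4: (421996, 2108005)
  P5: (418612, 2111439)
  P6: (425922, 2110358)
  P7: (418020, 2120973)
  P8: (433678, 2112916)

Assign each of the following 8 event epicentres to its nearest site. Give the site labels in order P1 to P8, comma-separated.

P1 → Ridge (d²=17062533.00)
P2 → Bench (d²=17902373.00)
P3 → Knoll (d²=19698578.00)
P4 → Ridge (d²=32832682.00)
P5 → Hollow (d²=32897405.00)
P6 → Hollow (d²=18350100.00)
P7 → Spur (d²=13570786.00)
P8 → Terrace (d²=36842426.00)

Ridge, Bench, Knoll, Ridge, Hollow, Hollow, Spur, Terrace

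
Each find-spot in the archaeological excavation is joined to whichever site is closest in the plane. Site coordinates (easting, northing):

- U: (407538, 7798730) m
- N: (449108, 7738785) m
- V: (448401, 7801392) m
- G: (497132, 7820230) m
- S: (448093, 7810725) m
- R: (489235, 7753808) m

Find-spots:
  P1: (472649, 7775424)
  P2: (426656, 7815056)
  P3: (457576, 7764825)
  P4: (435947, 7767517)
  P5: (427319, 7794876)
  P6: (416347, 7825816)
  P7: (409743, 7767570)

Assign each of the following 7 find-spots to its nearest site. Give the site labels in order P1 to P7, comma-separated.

P1 → R (d²=742346852.00)
P2 → S (d²=478302530.00)
P3 → N (d²=749788624.00)
P4 → N (d²=998739745.00)
P5 → U (d²=406141277.00)
P6 → U (d²=811249877.00)
P7 → U (d²=975807625.00)

R, S, N, N, U, U, U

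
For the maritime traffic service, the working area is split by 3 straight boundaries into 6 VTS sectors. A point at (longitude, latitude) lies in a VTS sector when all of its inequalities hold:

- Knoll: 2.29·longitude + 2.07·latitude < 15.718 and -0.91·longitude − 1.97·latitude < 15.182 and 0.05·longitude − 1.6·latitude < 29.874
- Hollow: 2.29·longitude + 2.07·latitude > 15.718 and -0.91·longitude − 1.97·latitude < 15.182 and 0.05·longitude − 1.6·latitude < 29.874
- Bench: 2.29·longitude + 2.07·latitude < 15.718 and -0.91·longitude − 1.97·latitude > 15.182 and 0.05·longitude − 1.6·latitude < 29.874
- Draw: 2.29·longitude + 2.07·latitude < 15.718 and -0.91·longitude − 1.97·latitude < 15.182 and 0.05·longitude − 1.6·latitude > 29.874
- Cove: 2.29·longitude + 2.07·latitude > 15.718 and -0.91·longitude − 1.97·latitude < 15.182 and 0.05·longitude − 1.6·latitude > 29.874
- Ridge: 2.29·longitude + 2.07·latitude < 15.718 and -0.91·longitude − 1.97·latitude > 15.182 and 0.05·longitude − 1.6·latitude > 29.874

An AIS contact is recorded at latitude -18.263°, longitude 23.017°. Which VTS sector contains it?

Draw

2.29·23.017 + 2.07·-18.263 = 14.905, which is < 15.718
-0.91·23.017 − 1.97·-18.263 = 15.033, which is < 15.182
0.05·23.017 − 1.6·-18.263 = 30.372, which is > 29.874
This sign pattern matches Draw.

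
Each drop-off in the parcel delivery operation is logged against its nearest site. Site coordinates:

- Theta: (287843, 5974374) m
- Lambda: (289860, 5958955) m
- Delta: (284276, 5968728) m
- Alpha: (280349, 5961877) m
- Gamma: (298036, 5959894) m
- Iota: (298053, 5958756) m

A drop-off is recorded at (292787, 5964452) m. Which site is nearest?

Squared distances to each site:
Theta: 122889220.000; Lambda: 38784338.000; Delta: 90721297.000; Alpha: 161334469.000; Gamma: 48327365.000; Iota: 60175172.000.
Minimum at Lambda.

Lambda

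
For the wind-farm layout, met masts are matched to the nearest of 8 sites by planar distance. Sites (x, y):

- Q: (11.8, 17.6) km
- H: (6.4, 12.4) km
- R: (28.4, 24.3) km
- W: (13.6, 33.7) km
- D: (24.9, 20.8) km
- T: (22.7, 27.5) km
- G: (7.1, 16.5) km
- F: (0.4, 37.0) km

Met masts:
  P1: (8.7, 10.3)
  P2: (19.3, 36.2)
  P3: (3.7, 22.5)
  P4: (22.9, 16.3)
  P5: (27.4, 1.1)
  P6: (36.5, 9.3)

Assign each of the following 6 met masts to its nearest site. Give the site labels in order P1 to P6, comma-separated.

P1 → H (d²=9.70)
P2 → W (d²=38.74)
P3 → G (d²=47.56)
P4 → D (d²=24.25)
P5 → D (d²=394.34)
P6 → D (d²=266.81)

H, W, G, D, D, D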